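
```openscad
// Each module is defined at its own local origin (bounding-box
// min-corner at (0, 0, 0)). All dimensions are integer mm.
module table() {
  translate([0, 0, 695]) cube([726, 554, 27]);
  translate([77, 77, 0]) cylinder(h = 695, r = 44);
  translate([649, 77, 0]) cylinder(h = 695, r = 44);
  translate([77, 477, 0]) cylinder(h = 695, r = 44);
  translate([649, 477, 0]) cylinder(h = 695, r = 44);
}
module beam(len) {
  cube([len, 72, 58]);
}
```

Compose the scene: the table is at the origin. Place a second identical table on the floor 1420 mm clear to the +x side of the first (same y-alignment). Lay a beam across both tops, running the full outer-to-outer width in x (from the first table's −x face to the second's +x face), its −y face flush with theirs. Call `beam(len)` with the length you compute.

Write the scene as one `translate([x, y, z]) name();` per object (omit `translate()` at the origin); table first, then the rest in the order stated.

table();
translate([2146, 0, 0]) table();
translate([0, 0, 722]) beam(2872);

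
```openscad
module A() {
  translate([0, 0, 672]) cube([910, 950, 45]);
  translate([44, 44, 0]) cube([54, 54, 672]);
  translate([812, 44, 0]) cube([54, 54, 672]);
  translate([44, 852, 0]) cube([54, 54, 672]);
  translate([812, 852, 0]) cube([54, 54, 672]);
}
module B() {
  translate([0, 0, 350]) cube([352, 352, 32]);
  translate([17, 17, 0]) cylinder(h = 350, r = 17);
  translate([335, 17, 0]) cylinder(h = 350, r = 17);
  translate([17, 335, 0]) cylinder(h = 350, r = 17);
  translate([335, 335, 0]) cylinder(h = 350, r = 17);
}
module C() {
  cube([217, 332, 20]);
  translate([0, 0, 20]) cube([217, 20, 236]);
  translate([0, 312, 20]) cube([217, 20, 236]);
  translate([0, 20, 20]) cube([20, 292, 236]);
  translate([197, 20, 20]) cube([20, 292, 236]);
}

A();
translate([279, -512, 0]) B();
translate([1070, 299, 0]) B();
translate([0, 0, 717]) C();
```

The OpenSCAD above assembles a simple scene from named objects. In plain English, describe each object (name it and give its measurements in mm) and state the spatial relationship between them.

A is a table: top 910 mm (x) × 950 mm (y), 45 mm thick, upper face at z = 717 mm, on four 54×54 mm square legs, each inset 44 mm from the nearest pair of top edges, running from z = 0 to the bottom of the top.

B is a four-legged stool. The seat is a 352×352×32 mm slab whose top surface is at z = 382 mm; four round legs, each 34 mm in diameter, run from the floor (z = 0) to the underside of the seat, each leg's axis is inset half a diameter from the nearest pair of seat edges (so the leg's bounding box is flush with the corner).

C is an open-topped rectangular box: outside dimensions 217×332×256 mm, with a uniform wall and base thickness of 20 mm. The base is a full 217×332 slab on the floor; four walls sit on top of the base. The front and back walls (the −y and +y sides) span the full width; the two side walls fit between them.

Two stools sit around the table at the −y, +x sides. The open box is on top of the table.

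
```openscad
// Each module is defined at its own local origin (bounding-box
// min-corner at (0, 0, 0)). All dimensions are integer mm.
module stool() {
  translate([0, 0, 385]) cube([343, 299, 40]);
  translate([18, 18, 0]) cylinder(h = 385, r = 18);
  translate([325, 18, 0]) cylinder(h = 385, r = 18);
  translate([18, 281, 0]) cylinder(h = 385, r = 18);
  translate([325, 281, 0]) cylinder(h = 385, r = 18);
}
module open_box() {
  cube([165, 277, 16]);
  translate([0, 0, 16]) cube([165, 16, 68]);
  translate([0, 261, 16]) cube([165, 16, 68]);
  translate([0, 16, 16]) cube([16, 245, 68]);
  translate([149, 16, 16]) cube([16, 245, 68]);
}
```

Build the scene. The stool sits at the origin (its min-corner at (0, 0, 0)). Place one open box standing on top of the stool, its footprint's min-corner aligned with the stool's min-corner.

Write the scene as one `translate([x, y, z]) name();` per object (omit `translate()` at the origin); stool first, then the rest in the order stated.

stool();
translate([0, 0, 425]) open_box();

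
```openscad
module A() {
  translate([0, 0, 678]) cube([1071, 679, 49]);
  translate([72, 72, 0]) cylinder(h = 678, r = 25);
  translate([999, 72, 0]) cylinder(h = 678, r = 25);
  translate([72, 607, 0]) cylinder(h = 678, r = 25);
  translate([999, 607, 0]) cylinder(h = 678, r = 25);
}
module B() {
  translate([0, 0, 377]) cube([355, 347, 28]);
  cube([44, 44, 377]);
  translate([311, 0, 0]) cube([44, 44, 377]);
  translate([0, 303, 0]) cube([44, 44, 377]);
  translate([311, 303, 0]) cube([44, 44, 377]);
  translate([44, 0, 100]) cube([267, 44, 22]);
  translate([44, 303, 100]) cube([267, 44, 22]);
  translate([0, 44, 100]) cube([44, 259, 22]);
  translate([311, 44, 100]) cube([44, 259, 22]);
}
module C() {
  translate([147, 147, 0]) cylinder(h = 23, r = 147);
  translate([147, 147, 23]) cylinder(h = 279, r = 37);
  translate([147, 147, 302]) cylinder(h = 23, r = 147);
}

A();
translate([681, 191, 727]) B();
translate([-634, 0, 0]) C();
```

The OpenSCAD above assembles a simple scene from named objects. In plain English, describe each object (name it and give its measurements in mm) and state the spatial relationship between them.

A is a table: top 1071 mm (x) × 679 mm (y), 49 mm thick, upper face at z = 727 mm, on four round legs of 50 mm diameter, each leg's bounding box inset 47 mm from the nearest pair of top edges, running from z = 0 to the bottom of the top.

B is a four-legged stool. The seat is 355×347 mm, 28 mm thick, top at z = 405 mm. It stands on four square legs, each 44×44 mm in cross-section, from z = 0 to the seat underside, each flush with a corner of the seat. Four stretchers, 44 mm wide and 22 mm tall, connect adjacent legs with their undersides at z = 100 mm, each running between the inner faces of the legs it joins and aligned with the legs' outer faces on the other axis.

C is a spool: two coaxial disc flanges of radius 147 mm and thickness 23 mm, joined by a core cylinder of radius 37 mm and height 279 mm. The lower flange rests on z = 0 and the three cylinders share a vertical axis.

The stool is on top of the table. The spool is on the floor beside the table on its −x side.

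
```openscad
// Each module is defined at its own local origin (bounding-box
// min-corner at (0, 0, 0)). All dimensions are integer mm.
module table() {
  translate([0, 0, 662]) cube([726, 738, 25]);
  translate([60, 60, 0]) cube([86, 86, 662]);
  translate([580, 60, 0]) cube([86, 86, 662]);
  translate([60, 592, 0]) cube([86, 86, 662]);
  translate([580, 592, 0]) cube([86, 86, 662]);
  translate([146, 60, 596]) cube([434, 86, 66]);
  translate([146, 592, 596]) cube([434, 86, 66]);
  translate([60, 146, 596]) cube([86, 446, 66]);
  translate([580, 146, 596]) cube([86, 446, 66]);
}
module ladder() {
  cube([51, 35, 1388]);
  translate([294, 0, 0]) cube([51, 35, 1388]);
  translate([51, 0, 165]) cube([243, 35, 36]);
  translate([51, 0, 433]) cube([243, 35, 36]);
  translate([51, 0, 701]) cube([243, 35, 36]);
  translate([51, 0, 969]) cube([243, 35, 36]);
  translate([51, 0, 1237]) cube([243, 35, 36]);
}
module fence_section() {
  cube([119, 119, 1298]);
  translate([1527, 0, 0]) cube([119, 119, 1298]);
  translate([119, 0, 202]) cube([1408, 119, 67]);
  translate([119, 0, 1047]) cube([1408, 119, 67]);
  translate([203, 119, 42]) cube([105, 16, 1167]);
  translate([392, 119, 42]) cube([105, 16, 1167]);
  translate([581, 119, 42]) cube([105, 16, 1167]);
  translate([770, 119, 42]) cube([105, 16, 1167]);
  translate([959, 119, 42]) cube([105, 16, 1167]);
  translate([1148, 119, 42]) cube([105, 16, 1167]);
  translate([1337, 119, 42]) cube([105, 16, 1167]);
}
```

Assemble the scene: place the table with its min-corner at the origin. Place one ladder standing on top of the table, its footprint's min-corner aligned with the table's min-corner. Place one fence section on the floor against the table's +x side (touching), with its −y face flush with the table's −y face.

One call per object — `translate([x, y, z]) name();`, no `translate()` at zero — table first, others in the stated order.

table();
translate([0, 0, 687]) ladder();
translate([726, 0, 0]) fence_section();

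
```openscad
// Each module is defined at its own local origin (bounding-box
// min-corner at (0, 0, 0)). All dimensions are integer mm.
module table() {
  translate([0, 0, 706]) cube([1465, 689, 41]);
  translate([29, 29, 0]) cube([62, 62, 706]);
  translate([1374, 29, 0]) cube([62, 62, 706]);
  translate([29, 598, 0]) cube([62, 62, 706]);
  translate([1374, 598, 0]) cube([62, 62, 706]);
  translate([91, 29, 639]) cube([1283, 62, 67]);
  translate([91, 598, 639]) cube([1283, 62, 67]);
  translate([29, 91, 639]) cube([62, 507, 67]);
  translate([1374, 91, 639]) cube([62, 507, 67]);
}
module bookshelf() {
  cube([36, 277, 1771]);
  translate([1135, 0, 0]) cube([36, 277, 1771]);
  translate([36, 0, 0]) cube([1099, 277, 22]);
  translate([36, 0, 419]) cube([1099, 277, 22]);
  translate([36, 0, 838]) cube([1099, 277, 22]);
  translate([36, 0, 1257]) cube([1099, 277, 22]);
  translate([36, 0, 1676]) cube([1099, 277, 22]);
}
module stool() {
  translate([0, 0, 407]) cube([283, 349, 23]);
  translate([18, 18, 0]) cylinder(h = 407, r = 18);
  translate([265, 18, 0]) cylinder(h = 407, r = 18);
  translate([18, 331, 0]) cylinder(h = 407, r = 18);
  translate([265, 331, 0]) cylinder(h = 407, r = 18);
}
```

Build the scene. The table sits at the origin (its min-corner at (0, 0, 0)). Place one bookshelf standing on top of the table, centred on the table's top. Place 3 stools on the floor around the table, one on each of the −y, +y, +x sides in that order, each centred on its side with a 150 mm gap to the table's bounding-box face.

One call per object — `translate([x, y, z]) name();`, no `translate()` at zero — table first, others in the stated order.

table();
translate([147, 206, 747]) bookshelf();
translate([591, -499, 0]) stool();
translate([591, 839, 0]) stool();
translate([1615, 170, 0]) stool();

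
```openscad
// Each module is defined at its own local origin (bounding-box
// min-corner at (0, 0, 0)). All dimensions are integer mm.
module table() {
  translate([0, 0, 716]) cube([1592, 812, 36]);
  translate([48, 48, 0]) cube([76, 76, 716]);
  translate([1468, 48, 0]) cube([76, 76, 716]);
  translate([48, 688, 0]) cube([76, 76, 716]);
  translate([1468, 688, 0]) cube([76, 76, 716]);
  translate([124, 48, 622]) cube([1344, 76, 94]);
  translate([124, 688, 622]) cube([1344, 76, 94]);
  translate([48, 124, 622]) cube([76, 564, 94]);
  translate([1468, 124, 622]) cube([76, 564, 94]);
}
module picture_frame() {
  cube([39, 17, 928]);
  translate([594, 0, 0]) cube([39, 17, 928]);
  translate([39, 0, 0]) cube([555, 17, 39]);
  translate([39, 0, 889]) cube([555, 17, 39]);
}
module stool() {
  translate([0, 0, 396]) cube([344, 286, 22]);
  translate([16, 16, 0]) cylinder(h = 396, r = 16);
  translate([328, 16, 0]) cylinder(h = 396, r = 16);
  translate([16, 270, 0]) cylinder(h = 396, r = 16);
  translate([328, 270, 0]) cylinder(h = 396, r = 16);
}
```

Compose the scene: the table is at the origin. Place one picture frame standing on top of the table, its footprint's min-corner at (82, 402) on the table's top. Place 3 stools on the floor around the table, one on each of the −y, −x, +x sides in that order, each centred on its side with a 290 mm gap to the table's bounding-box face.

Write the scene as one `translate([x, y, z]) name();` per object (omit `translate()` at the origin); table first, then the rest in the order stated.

table();
translate([82, 402, 752]) picture_frame();
translate([624, -576, 0]) stool();
translate([-634, 263, 0]) stool();
translate([1882, 263, 0]) stool();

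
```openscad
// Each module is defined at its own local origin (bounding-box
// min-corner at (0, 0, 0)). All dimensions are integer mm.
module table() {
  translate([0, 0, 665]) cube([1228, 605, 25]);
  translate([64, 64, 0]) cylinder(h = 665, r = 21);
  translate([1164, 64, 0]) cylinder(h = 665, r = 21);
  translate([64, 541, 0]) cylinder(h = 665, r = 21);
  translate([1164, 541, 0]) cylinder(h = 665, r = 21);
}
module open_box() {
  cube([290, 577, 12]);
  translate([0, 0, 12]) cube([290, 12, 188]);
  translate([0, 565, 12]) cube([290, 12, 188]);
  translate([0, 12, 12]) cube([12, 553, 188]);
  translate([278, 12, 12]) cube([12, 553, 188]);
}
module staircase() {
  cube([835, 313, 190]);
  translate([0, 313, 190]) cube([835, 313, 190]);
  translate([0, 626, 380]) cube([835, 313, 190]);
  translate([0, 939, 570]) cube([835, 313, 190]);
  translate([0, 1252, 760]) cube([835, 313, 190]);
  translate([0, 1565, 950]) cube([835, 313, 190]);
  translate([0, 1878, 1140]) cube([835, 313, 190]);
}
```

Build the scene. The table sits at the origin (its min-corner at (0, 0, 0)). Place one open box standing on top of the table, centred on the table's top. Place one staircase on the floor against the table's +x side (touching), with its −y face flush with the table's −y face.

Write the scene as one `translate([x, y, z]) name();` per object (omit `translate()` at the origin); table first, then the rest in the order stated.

table();
translate([469, 14, 690]) open_box();
translate([1228, 0, 0]) staircase();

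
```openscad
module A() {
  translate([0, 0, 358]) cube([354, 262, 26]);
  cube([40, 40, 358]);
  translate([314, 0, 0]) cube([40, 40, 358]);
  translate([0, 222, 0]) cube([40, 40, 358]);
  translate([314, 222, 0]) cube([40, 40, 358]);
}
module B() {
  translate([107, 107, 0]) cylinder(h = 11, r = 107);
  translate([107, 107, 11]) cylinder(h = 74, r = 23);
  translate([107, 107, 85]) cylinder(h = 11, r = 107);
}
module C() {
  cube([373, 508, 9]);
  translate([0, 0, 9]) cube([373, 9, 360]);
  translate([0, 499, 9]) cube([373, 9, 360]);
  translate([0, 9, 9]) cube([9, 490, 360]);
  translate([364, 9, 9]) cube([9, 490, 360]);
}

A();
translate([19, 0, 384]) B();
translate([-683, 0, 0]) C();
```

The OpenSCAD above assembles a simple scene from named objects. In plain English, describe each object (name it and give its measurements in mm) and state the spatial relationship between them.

A is a simple wooden stool: a rectangular seat 354 mm (x) by 262 mm (y), 26 mm thick, top face at z = 384 mm, on four square legs, each 40×40 mm in cross-section. The legs rest on z = 0, each flush with a corner of the seat.

B is a spool: two coaxial disc flanges of radius 107 mm and thickness 11 mm, joined by a core cylinder of radius 23 mm and height 74 mm. The lower flange rests on z = 0 and the three cylinders share a vertical axis.

C is an open-topped rectangular box: outside dimensions 373×508×369 mm, with a uniform wall and base thickness of 9 mm. The base is a full 373×508 slab on the floor; four walls sit on top of the base. The front and back walls (the −y and +y sides) span the full width; the two side walls fit between them.

The spool is on top of the stool. The open box is on the floor beside the stool on its −x side.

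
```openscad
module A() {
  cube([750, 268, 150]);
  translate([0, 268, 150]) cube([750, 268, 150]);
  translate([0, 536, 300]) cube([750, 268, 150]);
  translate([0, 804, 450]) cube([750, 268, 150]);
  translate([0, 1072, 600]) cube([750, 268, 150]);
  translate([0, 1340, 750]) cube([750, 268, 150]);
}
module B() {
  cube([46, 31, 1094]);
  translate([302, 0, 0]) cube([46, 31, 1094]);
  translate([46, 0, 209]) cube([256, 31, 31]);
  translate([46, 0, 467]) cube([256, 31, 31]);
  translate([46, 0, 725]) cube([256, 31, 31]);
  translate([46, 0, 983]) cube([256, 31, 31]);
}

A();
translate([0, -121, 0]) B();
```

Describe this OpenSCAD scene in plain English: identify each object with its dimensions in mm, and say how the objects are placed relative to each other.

A is a straight staircase of 6 solid steps. Each step is 750 mm wide (x), 268 mm deep (y, the going) and 150 mm tall (the rise). The first step rests on the floor; each subsequent step sits one going further in +y and one rise higher in +z, directly behind and above the previous step with no overlap.

B is a straight ladder. Two 46×31 mm vertical rails, 1094 mm tall, stand 348 mm apart (outside-to-outside) with their front faces coplanar on the −y side. 4 rungs, each 31 mm deep and 31 mm tall, span between the inner faces of the rails, front faces flush with the rails. The lowest rung's underside is at z = 209 mm and rungs are spaced 258 mm apart (underside to underside).

The ladder is on the floor beside the staircase on its −y side.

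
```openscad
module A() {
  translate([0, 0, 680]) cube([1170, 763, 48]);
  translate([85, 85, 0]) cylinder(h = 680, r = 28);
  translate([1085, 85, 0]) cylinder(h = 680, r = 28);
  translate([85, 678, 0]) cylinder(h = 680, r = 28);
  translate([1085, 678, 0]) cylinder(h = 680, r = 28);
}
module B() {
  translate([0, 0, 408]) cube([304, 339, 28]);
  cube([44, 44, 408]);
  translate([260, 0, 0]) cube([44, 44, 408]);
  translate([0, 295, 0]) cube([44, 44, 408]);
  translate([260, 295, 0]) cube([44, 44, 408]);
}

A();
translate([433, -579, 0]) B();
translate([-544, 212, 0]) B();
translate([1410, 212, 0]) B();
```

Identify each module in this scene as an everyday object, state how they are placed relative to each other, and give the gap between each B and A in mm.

Each stool's nearest face is 240 mm from the table's bounding box.

A is a table. B is a stool. Three stools sit around the table at the −y, −x, +x sides. The gap between each stool and the table is 240 mm.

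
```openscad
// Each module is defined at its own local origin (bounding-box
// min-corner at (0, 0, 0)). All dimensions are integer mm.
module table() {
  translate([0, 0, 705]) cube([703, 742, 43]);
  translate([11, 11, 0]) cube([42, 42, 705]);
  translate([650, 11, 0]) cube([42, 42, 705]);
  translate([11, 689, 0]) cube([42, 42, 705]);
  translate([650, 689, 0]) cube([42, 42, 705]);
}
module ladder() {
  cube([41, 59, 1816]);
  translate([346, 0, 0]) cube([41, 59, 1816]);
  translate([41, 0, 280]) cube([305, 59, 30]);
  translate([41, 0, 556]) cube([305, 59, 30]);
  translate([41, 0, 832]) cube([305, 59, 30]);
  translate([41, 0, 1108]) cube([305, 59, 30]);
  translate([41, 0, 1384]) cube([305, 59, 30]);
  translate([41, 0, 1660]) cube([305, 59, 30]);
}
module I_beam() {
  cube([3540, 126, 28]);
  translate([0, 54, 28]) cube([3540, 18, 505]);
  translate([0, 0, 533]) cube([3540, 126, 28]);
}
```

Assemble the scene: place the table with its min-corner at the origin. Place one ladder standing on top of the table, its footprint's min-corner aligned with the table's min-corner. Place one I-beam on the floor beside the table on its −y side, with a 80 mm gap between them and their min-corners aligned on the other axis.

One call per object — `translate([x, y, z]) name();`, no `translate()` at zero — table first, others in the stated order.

table();
translate([0, 0, 748]) ladder();
translate([0, -206, 0]) I_beam();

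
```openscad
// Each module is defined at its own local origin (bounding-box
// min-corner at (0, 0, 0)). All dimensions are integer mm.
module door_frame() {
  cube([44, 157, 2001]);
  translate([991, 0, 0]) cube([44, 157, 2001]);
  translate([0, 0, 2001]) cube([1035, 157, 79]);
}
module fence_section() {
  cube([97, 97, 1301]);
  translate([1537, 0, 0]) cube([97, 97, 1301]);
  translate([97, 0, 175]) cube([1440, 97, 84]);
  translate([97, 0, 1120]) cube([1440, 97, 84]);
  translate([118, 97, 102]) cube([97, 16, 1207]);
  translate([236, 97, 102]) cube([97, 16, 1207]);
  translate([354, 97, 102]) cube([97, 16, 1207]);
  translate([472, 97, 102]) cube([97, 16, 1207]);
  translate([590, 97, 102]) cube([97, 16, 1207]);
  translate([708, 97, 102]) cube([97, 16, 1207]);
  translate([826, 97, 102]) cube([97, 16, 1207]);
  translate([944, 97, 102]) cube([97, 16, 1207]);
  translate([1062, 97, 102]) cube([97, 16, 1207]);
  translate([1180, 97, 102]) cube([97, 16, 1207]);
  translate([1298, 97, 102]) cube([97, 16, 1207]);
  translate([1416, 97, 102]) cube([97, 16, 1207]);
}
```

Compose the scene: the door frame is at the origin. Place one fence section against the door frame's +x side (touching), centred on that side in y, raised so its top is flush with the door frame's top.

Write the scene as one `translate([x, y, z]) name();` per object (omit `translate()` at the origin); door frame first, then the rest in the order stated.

door_frame();
translate([1035, 22, 771]) fence_section();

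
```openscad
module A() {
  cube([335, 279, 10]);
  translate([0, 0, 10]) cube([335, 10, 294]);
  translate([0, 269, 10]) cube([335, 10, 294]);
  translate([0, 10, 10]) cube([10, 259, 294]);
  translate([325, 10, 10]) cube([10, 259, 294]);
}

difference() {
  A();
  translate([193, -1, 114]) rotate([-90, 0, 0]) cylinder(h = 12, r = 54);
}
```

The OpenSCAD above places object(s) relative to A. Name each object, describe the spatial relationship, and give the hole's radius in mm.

A is an open box. The open box has a circular hole through its front wall. The hole's radius is 54 mm.

The subtracted cylinder has r = 54 mm.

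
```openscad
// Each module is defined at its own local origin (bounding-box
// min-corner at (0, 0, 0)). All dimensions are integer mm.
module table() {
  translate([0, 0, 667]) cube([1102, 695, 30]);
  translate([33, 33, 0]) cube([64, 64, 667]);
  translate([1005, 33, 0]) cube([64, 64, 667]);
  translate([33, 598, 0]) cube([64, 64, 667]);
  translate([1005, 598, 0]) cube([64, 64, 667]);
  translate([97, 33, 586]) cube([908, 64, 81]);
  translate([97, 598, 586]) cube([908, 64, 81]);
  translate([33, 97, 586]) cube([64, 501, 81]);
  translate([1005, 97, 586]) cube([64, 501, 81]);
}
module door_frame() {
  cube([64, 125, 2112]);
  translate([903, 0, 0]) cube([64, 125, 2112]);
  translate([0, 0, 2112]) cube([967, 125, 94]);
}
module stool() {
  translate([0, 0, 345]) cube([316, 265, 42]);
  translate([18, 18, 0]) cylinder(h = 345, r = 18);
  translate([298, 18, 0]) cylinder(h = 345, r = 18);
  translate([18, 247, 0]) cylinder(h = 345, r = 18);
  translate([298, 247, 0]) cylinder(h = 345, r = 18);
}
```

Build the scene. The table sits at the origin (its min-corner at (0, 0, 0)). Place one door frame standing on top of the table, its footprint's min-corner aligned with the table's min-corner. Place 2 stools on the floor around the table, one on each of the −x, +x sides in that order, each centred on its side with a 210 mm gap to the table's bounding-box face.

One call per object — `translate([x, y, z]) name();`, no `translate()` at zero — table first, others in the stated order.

table();
translate([0, 0, 697]) door_frame();
translate([-526, 215, 0]) stool();
translate([1312, 215, 0]) stool();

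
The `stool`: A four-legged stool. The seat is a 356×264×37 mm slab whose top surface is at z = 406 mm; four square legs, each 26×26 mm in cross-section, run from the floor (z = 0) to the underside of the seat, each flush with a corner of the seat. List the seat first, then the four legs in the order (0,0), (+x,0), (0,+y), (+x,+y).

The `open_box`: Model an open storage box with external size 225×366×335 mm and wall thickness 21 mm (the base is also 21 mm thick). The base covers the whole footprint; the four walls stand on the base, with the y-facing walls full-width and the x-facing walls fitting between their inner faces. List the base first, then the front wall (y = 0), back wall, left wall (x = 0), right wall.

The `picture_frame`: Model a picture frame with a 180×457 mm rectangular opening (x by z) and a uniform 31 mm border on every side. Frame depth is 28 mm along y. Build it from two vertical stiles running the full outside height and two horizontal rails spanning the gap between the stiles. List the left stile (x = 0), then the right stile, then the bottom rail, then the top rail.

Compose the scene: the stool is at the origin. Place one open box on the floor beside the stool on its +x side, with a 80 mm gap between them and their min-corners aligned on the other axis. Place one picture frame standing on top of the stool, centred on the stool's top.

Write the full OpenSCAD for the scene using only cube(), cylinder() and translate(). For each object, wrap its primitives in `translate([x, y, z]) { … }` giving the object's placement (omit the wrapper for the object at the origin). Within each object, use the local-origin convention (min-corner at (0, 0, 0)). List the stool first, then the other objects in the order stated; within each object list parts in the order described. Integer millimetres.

translate([0, 0, 369]) cube([356, 264, 37]);
cube([26, 26, 369]);
translate([330, 0, 0]) cube([26, 26, 369]);
translate([0, 238, 0]) cube([26, 26, 369]);
translate([330, 238, 0]) cube([26, 26, 369]);
translate([436, 0, 0]) {
  cube([225, 366, 21]);
  translate([0, 0, 21]) cube([225, 21, 314]);
  translate([0, 345, 21]) cube([225, 21, 314]);
  translate([0, 21, 21]) cube([21, 324, 314]);
  translate([204, 21, 21]) cube([21, 324, 314]);
}
translate([57, 118, 406]) {
  cube([31, 28, 519]);
  translate([211, 0, 0]) cube([31, 28, 519]);
  translate([31, 0, 0]) cube([180, 28, 31]);
  translate([31, 0, 488]) cube([180, 28, 31]);
}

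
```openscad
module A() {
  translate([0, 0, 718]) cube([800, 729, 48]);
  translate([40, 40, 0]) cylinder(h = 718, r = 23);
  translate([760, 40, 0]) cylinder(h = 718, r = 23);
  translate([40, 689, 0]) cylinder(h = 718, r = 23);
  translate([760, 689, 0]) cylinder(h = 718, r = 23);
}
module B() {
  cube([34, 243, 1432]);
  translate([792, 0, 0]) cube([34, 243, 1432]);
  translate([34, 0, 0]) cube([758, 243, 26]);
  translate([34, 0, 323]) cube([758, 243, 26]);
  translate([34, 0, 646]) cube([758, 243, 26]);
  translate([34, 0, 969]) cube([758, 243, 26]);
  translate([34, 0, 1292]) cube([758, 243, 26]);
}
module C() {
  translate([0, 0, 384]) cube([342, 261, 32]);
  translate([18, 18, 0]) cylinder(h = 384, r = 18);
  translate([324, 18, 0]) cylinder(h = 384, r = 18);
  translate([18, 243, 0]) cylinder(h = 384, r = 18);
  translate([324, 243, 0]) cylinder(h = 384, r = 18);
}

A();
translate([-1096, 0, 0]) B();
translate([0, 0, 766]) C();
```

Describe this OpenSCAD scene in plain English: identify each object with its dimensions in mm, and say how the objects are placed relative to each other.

A is a table with a 800×729 mm rectangular top, 48 mm thick, top surface at z = 766 mm, supported by four round legs of 46 mm diameter, each leg's bounding box inset 17 mm from the nearest pair of top edges, running from the floor.

B is a bookshelf 826 mm wide overall, 243 mm deep and 1432 mm tall. The two sides are 34 mm thick vertical panels. 5 horizontal shelves of 26 mm thickness span between the inner faces of the sides; the lowest shelf sits on the floor and shelves are stacked with a clear vertical gap of 297 mm between each pair.

C is a simple wooden stool: a rectangular seat 342 mm (x) by 261 mm (y), 32 mm thick, top face at z = 416 mm, on four round legs, each 36 mm in diameter. The legs rest on z = 0, each leg's axis is inset half a diameter from the nearest pair of seat edges (so the leg's bounding box is flush with the corner).

The bookshelf is on the floor beside the table on its −x side. The stool is on top of the table.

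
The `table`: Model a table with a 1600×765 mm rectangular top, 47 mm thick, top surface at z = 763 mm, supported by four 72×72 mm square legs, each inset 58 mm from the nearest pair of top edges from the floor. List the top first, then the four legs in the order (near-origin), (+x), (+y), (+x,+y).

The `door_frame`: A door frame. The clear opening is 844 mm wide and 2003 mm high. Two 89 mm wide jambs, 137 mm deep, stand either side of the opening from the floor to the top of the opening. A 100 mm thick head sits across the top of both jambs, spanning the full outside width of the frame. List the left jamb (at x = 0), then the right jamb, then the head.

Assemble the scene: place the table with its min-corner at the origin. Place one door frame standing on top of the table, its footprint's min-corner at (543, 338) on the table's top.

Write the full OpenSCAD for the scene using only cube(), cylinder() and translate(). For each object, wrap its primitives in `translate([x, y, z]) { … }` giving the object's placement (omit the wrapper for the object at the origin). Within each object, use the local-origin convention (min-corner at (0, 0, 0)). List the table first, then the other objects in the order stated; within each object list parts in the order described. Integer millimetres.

translate([0, 0, 716]) cube([1600, 765, 47]);
translate([58, 58, 0]) cube([72, 72, 716]);
translate([1470, 58, 0]) cube([72, 72, 716]);
translate([58, 635, 0]) cube([72, 72, 716]);
translate([1470, 635, 0]) cube([72, 72, 716]);
translate([543, 338, 763]) {
  cube([89, 137, 2003]);
  translate([933, 0, 0]) cube([89, 137, 2003]);
  translate([0, 0, 2003]) cube([1022, 137, 100]);
}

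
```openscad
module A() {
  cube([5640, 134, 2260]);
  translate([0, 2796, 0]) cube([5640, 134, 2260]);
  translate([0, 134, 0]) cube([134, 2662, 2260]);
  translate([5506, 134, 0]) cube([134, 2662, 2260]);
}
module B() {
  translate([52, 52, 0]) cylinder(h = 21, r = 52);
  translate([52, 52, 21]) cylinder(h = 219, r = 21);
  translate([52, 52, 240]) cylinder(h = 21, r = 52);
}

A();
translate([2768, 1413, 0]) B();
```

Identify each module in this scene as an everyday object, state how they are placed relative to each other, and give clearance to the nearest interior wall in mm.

Clearances: x = 2634, y = 1279; minimum 1279 mm.

A is a house frame. B is a spool. The spool sits inside the house frame, centred. The clearance to the nearest interior wall is 1279 mm.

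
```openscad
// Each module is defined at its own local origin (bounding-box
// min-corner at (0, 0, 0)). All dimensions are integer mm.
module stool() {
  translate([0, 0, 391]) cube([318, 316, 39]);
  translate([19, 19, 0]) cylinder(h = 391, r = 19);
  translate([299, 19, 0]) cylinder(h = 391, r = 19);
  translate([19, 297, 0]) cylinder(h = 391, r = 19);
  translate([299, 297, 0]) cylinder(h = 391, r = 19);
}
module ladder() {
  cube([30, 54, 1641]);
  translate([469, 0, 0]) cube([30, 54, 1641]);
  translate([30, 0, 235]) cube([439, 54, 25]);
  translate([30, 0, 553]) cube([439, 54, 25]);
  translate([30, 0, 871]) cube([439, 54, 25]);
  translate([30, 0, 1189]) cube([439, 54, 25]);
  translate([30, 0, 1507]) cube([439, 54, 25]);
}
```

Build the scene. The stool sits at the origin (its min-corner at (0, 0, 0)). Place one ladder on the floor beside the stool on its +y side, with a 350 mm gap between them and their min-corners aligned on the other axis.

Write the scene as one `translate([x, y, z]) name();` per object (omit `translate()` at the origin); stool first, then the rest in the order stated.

stool();
translate([0, 666, 0]) ladder();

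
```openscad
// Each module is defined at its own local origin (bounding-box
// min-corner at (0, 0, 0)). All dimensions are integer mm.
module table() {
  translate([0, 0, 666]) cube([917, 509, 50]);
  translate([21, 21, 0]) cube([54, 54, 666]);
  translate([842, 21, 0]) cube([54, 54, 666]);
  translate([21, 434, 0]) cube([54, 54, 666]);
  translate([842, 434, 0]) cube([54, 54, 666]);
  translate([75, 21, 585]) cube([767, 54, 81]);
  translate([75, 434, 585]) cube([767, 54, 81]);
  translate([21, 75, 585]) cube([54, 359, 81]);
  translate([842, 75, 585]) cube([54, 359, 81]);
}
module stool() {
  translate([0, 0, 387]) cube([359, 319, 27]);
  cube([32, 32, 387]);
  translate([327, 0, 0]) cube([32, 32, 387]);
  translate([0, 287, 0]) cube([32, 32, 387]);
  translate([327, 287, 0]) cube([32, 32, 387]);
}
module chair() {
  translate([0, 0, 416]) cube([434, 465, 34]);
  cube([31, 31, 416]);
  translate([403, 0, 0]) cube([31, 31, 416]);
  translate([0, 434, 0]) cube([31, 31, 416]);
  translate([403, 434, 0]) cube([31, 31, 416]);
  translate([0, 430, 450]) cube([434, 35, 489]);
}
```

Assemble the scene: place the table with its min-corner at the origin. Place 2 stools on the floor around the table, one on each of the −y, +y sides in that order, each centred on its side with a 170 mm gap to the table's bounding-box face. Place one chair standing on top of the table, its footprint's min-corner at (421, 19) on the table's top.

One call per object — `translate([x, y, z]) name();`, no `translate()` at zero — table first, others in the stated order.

table();
translate([279, -489, 0]) stool();
translate([279, 679, 0]) stool();
translate([421, 19, 716]) chair();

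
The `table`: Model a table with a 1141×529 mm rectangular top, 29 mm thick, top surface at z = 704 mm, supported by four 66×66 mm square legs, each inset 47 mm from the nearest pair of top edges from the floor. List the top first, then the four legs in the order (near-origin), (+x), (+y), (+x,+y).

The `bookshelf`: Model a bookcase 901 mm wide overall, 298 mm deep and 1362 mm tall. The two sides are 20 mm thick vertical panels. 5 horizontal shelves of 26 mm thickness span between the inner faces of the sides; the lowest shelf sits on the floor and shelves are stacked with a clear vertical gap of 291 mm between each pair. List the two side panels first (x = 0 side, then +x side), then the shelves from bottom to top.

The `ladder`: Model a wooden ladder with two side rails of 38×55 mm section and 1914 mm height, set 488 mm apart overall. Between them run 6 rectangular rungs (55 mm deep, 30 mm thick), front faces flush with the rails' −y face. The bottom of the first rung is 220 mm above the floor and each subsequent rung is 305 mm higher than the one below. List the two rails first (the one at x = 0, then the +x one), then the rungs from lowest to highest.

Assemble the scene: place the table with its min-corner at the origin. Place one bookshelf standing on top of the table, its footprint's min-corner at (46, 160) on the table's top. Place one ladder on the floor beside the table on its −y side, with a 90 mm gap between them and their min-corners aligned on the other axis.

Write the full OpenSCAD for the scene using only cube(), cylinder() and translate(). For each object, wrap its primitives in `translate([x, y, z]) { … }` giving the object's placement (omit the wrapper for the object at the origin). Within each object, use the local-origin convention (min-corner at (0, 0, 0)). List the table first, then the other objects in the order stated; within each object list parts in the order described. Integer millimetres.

translate([0, 0, 675]) cube([1141, 529, 29]);
translate([47, 47, 0]) cube([66, 66, 675]);
translate([1028, 47, 0]) cube([66, 66, 675]);
translate([47, 416, 0]) cube([66, 66, 675]);
translate([1028, 416, 0]) cube([66, 66, 675]);
translate([46, 160, 704]) {
  cube([20, 298, 1362]);
  translate([881, 0, 0]) cube([20, 298, 1362]);
  translate([20, 0, 0]) cube([861, 298, 26]);
  translate([20, 0, 317]) cube([861, 298, 26]);
  translate([20, 0, 634]) cube([861, 298, 26]);
  translate([20, 0, 951]) cube([861, 298, 26]);
  translate([20, 0, 1268]) cube([861, 298, 26]);
}
translate([0, -145, 0]) {
  cube([38, 55, 1914]);
  translate([450, 0, 0]) cube([38, 55, 1914]);
  translate([38, 0, 220]) cube([412, 55, 30]);
  translate([38, 0, 525]) cube([412, 55, 30]);
  translate([38, 0, 830]) cube([412, 55, 30]);
  translate([38, 0, 1135]) cube([412, 55, 30]);
  translate([38, 0, 1440]) cube([412, 55, 30]);
  translate([38, 0, 1745]) cube([412, 55, 30]);
}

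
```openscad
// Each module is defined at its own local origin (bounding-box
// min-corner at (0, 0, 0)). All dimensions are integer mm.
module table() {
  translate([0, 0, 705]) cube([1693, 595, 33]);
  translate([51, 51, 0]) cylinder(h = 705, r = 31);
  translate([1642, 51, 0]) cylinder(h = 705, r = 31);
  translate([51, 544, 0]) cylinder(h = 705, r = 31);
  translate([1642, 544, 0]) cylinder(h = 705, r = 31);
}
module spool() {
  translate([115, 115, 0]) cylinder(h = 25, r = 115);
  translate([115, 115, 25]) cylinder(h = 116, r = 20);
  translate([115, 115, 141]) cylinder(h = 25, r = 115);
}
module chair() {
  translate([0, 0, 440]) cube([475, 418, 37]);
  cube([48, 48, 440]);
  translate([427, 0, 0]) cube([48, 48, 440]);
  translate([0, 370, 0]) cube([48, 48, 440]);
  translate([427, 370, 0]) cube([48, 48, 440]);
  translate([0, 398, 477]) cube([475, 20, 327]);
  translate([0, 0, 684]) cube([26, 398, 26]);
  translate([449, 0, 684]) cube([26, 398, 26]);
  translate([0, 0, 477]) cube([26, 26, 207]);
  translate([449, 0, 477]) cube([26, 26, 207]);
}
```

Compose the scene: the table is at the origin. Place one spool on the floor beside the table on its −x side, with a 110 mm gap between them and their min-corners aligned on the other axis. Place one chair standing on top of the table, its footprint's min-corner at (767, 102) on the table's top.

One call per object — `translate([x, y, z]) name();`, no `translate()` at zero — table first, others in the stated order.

table();
translate([-340, 0, 0]) spool();
translate([767, 102, 738]) chair();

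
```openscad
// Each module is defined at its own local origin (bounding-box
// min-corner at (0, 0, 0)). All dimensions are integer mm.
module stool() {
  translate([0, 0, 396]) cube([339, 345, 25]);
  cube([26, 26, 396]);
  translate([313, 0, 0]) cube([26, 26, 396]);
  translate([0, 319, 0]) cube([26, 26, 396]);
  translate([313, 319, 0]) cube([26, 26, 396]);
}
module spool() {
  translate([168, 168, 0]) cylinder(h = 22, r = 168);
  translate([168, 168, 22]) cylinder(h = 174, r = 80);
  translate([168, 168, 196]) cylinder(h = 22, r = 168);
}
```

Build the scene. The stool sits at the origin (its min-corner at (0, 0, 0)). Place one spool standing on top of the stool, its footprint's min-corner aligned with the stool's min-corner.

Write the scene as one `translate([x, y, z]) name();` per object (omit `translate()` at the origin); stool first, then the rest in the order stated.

stool();
translate([0, 0, 421]) spool();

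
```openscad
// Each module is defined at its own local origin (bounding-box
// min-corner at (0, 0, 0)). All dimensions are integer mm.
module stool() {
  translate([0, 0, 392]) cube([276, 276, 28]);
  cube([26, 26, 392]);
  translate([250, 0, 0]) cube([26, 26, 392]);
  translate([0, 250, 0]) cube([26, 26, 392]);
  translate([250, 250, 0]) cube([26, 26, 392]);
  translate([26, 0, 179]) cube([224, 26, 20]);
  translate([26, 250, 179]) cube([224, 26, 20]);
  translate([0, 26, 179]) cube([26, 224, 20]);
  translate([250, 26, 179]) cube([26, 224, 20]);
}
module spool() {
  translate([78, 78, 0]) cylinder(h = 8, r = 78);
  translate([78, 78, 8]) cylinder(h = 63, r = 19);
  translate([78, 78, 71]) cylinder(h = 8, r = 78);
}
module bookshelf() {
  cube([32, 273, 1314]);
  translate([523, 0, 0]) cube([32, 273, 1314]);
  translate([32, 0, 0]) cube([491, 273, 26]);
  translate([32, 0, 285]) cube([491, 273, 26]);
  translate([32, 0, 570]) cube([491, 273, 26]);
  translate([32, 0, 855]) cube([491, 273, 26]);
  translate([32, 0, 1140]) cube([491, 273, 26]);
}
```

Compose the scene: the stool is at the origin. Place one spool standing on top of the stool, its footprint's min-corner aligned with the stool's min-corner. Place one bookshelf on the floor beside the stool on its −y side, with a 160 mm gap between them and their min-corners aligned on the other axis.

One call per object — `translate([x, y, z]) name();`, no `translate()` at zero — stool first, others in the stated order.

stool();
translate([0, 0, 420]) spool();
translate([0, -433, 0]) bookshelf();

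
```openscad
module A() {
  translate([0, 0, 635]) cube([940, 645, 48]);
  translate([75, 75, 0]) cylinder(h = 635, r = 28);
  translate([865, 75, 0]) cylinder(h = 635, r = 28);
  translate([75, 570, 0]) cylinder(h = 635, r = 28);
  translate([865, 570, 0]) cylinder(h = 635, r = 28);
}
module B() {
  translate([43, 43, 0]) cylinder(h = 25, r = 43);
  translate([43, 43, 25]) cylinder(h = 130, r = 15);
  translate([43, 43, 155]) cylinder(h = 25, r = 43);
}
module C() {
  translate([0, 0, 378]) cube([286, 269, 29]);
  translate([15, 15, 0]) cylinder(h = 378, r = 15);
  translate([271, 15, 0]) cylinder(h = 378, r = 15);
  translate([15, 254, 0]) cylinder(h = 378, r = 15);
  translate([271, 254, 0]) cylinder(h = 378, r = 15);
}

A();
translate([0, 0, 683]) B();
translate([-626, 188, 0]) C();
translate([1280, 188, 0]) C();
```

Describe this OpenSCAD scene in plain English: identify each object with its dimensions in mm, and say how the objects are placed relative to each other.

A is a table with a 940×645 mm rectangular top, 48 mm thick, top surface at z = 683 mm, supported by four round legs of 56 mm diameter, each leg's bounding box inset 47 mm from the nearest pair of top edges, running from the floor.

B is a spool: two coaxial disc flanges of radius 43 mm and thickness 25 mm, joined by a core cylinder of radius 15 mm and height 130 mm. The lower flange rests on z = 0 and the three cylinders share a vertical axis.

C is a four-legged stool. The seat is a 286×269×29 mm slab whose top surface is at z = 407 mm; four round legs, each 30 mm in diameter, run from the floor (z = 0) to the underside of the seat, each leg's axis is inset half a diameter from the nearest pair of seat edges (so the leg's bounding box is flush with the corner).

The spool is on top of the table. Two stools sit around the table at the −x, +x sides.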